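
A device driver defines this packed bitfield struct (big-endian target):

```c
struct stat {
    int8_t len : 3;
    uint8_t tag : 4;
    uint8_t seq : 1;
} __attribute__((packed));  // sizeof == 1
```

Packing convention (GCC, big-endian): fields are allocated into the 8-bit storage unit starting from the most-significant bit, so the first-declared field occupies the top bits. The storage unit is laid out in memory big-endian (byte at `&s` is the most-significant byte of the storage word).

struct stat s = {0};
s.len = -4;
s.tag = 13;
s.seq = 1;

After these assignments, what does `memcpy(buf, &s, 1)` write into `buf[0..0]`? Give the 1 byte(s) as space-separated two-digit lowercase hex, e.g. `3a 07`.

9b

len:3 = -4 → 0x4 << 5 → word 0x80
tag:4 = 13 → 0xd << 1 → word 0x9a
seq:1 = 1 → 0x1 << 0 → word 0x9b
word = 0x9b → big-endian bytes:
  [0]=0x9b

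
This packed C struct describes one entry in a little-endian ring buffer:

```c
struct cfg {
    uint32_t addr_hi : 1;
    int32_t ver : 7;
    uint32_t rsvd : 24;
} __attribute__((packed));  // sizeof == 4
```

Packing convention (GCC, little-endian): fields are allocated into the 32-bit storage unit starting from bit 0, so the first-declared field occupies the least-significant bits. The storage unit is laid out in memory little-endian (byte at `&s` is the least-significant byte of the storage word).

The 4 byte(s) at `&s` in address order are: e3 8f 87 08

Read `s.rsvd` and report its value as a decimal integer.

[0]=0xe3 [1]=0x8f [2]=0x87 [3]=0x08 (little-endian) → word 0x08878fe3
addr_hi [0+:1] = (word>>0) & 0x1 = 1
ver [1+:7] = (word>>1) & 0x7f = 113
rsvd [8+:24] = (word>>8) & 0xffffff = 558991  ←

558991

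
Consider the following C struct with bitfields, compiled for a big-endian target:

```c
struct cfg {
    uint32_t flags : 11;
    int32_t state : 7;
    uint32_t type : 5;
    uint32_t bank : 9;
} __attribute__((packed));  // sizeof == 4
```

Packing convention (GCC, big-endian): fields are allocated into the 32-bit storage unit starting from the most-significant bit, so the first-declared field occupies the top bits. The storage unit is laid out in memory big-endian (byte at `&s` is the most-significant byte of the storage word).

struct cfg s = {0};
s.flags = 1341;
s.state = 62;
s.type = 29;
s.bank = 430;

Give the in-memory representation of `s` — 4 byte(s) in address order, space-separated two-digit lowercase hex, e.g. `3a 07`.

[21+:11] flags=1341 & 0x7ff = 0x53d; word=0xa7a00000
[14+:7] state=62 & 0x7f = 0x3e; word=0xa7af8000
[9+:5] type=29 & 0x1f = 0x1d; word=0xa7afba00
[0+:9] bank=430 & 0x1ff = 0x1ae; word=0xa7afbbae
word = 0xa7afbbae → big-endian bytes:
  [0]=0xa7  [1]=0xaf  [2]=0xbb  [3]=0xae

a7 af bb ae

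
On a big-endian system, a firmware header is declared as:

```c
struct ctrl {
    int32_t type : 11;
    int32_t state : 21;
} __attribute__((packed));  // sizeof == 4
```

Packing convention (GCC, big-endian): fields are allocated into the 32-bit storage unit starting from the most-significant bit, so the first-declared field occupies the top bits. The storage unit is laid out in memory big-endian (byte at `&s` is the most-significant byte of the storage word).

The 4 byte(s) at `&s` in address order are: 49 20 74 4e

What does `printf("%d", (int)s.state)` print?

[0]=0x49 [1]=0x20 [2]=0x74 [3]=0x4e (big-endian) → word 0x4920744e
type [21+:11] = (word>>21) & 0x7ff = 585
state [0+:21] = (word>>0) & 0x1fffff = 29774  ←
state signed 21b, MSB=0: value = 29774

29774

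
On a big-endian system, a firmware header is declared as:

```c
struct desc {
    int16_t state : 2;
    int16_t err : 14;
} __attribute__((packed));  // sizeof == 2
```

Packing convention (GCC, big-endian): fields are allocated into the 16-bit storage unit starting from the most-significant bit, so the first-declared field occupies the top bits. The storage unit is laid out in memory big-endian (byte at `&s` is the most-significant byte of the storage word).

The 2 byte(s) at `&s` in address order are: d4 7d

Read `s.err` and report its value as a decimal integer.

5245

[0]=0xd4 [1]=0x7d (big-endian) → word 0xd47d
state:2 @ bit 14 → (0xd47d>>14)&0x3 = 0x3
err:14 @ bit 0 → (0xd47d>>0)&0x3fff = 0x147d  ←
err signed 14b, MSB=0: value = 5245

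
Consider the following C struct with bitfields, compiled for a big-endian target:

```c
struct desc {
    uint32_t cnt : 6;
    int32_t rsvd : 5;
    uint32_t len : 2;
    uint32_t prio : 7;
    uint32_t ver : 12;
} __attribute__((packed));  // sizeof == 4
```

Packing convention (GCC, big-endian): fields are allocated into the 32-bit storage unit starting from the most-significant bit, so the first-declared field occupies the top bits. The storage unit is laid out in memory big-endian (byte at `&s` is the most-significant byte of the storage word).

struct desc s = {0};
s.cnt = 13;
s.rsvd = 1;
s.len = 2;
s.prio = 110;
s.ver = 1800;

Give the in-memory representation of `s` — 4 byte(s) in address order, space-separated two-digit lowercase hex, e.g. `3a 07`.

cnt (6b) val=13 bits=0xd at bit 26: 0x34000000
rsvd (5b) val=1 bits=0x1 at bit 21: 0x34200000
len (2b) val=2 bits=0x2 at bit 19: 0x34300000
prio (7b) val=110 bits=0x6e at bit 12: 0x3436e000
ver (12b) val=1800 bits=0x708 at bit 0: 0x3436e708
word = 0x3436e708 → big-endian bytes:
  [0]=0x34  [1]=0x36  [2]=0xe7  [3]=0x08

34 36 e7 08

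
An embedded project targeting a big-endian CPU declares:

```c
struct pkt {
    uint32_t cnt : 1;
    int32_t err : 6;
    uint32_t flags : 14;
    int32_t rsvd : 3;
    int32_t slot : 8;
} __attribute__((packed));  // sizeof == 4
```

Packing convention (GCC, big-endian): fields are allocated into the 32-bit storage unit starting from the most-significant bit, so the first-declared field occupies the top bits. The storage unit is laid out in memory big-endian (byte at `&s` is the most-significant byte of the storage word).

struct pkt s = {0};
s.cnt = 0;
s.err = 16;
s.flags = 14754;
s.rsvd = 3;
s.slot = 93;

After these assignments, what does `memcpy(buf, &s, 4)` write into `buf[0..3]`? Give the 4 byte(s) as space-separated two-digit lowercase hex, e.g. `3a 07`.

21 cd 13 5d

[31+:1] cnt=0 & 0x1 = 0x0; word=0x00000000
[25+:6] err=16 & 0x3f = 0x10; word=0x20000000
[11+:14] flags=14754 & 0x3fff = 0x39a2; word=0x21cd1000
[8+:3] rsvd=3 & 0x7 = 0x3; word=0x21cd1300
[0+:8] slot=93 & 0xff = 0x5d; word=0x21cd135d
word = 0x21cd135d → big-endian bytes:
  [0]=0x21  [1]=0xcd  [2]=0x13  [3]=0x5d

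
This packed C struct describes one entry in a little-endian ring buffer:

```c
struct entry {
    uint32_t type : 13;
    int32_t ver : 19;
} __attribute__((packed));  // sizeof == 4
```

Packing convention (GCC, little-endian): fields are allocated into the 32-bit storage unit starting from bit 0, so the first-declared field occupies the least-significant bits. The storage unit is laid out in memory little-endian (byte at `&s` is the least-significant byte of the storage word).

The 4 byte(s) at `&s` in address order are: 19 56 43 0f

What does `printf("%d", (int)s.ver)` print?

31258

[0]=0x19 [1]=0x56 [2]=0x43 [3]=0x0f (little-endian) → word 0x0f435619
type:13 @ bit 0 → (0x0f435619>>0)&0x1fff = 0x1619
ver:19 @ bit 13 → (0x0f435619>>13)&0x7ffff = 0x7a1a  ←
ver signed 19b, MSB=0: value = 31258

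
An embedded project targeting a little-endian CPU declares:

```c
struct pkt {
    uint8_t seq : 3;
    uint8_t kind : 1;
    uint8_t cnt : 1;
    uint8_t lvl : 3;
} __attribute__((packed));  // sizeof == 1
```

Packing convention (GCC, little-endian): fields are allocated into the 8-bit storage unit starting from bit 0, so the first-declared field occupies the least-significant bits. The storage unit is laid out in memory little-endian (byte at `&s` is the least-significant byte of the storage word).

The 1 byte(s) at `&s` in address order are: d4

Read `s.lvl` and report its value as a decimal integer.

6

[0]=0xd4 (little-endian) → word 0xd4
seq:3 @ bit 0 → (0xd4>>0)&0x7 = 0x4
kind:1 @ bit 3 → (0xd4>>3)&0x1 = 0x0
cnt:1 @ bit 4 → (0xd4>>4)&0x1 = 0x1
lvl:3 @ bit 5 → (0xd4>>5)&0x7 = 0x6  ←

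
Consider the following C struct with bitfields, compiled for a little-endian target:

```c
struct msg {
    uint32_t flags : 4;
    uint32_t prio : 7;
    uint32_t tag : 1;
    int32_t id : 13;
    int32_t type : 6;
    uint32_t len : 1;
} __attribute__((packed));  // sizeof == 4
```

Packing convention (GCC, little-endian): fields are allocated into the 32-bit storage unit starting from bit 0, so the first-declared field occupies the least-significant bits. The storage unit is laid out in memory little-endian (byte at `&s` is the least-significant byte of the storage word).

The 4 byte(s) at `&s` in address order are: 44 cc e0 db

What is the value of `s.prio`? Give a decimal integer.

[0]=0x44 [1]=0xcc [2]=0xe0 [3]=0xdb (little-endian) → word 0xdbe0cc44
flags [0+:4] = (word>>0) & 0xf = 4
prio [4+:7] = (word>>4) & 0x7f = 68  ←
tag [11+:1] = (word>>11) & 0x1 = 1
id [12+:13] = (word>>12) & 0x1fff = 7692
type [25+:6] = (word>>25) & 0x3f = 45
len [31+:1] = (word>>31) & 0x1 = 1

68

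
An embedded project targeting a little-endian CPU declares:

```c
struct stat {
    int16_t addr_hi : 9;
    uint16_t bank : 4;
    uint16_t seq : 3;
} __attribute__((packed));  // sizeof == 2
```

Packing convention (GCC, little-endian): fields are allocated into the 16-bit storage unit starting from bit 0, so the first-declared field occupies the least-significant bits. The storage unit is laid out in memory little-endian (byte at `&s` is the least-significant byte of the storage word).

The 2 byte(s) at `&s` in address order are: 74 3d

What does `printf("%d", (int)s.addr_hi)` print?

-140

[0]=0x74 [1]=0x3d (little-endian) → word 0x3d74
addr_hi [0+:9] = (word>>0) & 0x1ff = 372  ←
bank [9+:4] = (word>>9) & 0xf = 14
seq [13+:3] = (word>>13) & 0x7 = 1
addr_hi signed 9b, MSB=1: 372 - 512 = -140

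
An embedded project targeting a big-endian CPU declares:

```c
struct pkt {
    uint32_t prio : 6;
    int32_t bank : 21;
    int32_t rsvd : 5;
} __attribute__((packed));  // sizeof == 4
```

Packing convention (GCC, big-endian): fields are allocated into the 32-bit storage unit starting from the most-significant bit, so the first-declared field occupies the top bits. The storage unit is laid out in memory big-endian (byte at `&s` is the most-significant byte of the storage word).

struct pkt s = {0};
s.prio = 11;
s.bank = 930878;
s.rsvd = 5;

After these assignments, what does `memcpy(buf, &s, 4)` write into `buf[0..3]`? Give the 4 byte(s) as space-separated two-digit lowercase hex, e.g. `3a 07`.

2d c6 87 c5

[26+:6] prio=11 & 0x3f = 0xb; word=0x2c000000
[5+:21] bank=930878 & 0x1fffff = 0xe343e; word=0x2dc687c0
[0+:5] rsvd=5 & 0x1f = 0x5; word=0x2dc687c5
word = 0x2dc687c5 → big-endian bytes:
  [0]=0x2d  [1]=0xc6  [2]=0x87  [3]=0xc5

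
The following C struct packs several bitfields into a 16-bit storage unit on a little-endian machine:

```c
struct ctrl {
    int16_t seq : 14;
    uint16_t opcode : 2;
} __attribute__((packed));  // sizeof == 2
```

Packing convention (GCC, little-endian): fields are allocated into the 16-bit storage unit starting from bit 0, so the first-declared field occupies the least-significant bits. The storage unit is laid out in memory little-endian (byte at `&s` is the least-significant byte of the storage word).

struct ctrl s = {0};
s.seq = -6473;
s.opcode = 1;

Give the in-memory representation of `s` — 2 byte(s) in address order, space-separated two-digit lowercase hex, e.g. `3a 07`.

b7 66

seq (14b) val=-6473 bits=0x26b7 at bit 0: 0x26b7
opcode (2b) val=1 bits=0x1 at bit 14: 0x66b7
word = 0x66b7 → little-endian bytes:
  [0]=0xb7  [1]=0x66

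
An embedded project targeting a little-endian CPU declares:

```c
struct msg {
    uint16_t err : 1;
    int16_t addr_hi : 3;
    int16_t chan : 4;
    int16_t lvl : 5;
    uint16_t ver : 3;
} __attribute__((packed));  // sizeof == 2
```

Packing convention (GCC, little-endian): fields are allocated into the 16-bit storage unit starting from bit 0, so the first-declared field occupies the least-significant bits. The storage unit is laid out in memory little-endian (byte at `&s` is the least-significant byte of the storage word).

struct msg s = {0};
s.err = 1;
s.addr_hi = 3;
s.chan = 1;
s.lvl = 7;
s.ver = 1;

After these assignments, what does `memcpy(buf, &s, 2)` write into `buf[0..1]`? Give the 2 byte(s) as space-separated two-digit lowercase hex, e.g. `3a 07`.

err (1b) val=1 bits=0x1 at bit 0: 0x0001
addr_hi (3b) val=3 bits=0x3 at bit 1: 0x0007
chan (4b) val=1 bits=0x1 at bit 4: 0x0017
lvl (5b) val=7 bits=0x7 at bit 8: 0x0717
ver (3b) val=1 bits=0x1 at bit 13: 0x2717
word = 0x2717 → little-endian bytes:
  [0]=0x17  [1]=0x27

17 27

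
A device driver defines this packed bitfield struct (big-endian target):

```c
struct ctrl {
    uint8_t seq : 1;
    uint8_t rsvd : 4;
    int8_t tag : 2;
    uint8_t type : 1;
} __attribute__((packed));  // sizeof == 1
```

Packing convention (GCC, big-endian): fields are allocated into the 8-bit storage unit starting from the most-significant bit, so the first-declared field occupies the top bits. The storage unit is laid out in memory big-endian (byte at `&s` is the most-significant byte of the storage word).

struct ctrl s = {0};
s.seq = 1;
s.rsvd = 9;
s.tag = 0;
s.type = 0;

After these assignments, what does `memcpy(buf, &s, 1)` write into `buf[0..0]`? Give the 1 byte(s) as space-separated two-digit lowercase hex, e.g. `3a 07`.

c8

[7+:1] seq=1 & 0x1 = 0x1; word=0x80
[3+:4] rsvd=9 & 0xf = 0x9; word=0xc8
[1+:2] tag=0 & 0x3 = 0x0; word=0xc8
[0+:1] type=0 & 0x1 = 0x0; word=0xc8
word = 0xc8 → big-endian bytes:
  [0]=0xc8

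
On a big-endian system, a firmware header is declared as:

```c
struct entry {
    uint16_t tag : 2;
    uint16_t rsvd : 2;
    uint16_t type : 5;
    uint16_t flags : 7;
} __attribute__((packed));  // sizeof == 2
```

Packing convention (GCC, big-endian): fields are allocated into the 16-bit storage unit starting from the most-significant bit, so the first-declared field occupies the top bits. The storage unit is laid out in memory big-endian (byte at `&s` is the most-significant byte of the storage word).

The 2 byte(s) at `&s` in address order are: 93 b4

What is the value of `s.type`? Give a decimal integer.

[0]=0x93 [1]=0xb4 (big-endian) → word 0x93b4
tag:2 @ bit 14 → (0x93b4>>14)&0x3 = 0x2
rsvd:2 @ bit 12 → (0x93b4>>12)&0x3 = 0x1
type:5 @ bit 7 → (0x93b4>>7)&0x1f = 0x7  ←
flags:7 @ bit 0 → (0x93b4>>0)&0x7f = 0x34

7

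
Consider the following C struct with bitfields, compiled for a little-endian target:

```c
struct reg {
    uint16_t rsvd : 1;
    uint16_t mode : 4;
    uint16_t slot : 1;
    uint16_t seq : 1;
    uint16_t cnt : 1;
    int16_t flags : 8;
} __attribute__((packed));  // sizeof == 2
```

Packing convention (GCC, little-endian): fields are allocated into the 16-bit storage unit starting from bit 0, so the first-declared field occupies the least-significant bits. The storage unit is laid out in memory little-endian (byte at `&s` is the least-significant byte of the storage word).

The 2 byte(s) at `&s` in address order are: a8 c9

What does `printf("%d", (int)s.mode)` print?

[0]=0xa8 [1]=0xc9 (little-endian) → word 0xc9a8
rsvd:1 @ bit 0 → (0xc9a8>>0)&0x1 = 0x0
mode:4 @ bit 1 → (0xc9a8>>1)&0xf = 0x4  ←
slot:1 @ bit 5 → (0xc9a8>>5)&0x1 = 0x1
seq:1 @ bit 6 → (0xc9a8>>6)&0x1 = 0x0
cnt:1 @ bit 7 → (0xc9a8>>7)&0x1 = 0x1
flags:8 @ bit 8 → (0xc9a8>>8)&0xff = 0xc9

4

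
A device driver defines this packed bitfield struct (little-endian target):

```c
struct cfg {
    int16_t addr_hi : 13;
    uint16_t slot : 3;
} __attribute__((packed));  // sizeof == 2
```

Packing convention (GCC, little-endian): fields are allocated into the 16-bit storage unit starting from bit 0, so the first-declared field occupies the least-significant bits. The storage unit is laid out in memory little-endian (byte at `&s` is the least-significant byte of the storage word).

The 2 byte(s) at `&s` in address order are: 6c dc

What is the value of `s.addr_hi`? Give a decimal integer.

-916

[0]=0x6c [1]=0xdc (little-endian) → word 0xdc6c
addr_hi [0+:13] = (word>>0) & 0x1fff = 7276  ←
slot [13+:3] = (word>>13) & 0x7 = 6
addr_hi signed 13b, MSB=1: 7276 - 8192 = -916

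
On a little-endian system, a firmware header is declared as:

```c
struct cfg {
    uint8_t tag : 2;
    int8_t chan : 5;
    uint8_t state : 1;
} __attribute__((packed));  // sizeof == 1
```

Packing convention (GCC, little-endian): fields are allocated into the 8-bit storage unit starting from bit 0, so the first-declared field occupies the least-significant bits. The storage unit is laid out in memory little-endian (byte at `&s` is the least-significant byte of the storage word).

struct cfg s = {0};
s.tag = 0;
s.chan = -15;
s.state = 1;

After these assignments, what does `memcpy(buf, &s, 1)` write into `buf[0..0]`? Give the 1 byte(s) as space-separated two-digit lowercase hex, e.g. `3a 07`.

tag:2 = 0 → 0x0 << 0 → word 0x00
chan:5 = -15 → 0x11 << 2 → word 0x44
state:1 = 1 → 0x1 << 7 → word 0xc4
word = 0xc4 → little-endian bytes:
  [0]=0xc4

c4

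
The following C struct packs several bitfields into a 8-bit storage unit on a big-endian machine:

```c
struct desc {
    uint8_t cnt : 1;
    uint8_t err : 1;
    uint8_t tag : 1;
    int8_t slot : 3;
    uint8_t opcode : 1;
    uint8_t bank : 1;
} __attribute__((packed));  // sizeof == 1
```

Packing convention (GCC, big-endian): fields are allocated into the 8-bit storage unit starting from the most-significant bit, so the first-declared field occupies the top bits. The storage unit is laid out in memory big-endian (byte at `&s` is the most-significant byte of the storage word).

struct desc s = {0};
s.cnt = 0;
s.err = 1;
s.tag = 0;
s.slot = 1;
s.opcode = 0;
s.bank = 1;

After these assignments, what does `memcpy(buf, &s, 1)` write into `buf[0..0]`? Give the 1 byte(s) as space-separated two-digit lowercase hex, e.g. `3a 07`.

[7+:1] cnt=0 & 0x1 = 0x0; word=0x00
[6+:1] err=1 & 0x1 = 0x1; word=0x40
[5+:1] tag=0 & 0x1 = 0x0; word=0x40
[2+:3] slot=1 & 0x7 = 0x1; word=0x44
[1+:1] opcode=0 & 0x1 = 0x0; word=0x44
[0+:1] bank=1 & 0x1 = 0x1; word=0x45
word = 0x45 → big-endian bytes:
  [0]=0x45

45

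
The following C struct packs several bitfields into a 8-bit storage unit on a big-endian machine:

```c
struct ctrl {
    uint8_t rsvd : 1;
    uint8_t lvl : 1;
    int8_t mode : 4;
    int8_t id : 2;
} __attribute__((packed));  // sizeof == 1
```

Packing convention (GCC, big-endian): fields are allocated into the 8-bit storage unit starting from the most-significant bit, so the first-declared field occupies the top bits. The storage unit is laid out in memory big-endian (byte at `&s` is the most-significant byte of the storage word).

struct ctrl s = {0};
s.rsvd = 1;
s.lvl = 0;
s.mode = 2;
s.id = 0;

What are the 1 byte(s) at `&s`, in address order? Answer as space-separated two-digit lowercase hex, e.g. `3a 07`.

88

rsvd (1b) val=1 bits=0x1 at bit 7: 0x80
lvl (1b) val=0 bits=0x0 at bit 6: 0x80
mode (4b) val=2 bits=0x2 at bit 2: 0x88
id (2b) val=0 bits=0x0 at bit 0: 0x88
word = 0x88 → big-endian bytes:
  [0]=0x88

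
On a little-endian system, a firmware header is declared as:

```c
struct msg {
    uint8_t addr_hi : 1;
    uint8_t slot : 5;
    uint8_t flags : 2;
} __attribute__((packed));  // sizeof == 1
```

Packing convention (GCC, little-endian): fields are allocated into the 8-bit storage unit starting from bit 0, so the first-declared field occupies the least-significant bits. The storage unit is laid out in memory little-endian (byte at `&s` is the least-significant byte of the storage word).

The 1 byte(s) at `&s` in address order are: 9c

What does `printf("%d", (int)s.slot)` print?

14

[0]=0x9c (little-endian) → word 0x9c
addr_hi [0+:1] = (word>>0) & 0x1 = 0
slot [1+:5] = (word>>1) & 0x1f = 14  ←
flags [6+:2] = (word>>6) & 0x3 = 2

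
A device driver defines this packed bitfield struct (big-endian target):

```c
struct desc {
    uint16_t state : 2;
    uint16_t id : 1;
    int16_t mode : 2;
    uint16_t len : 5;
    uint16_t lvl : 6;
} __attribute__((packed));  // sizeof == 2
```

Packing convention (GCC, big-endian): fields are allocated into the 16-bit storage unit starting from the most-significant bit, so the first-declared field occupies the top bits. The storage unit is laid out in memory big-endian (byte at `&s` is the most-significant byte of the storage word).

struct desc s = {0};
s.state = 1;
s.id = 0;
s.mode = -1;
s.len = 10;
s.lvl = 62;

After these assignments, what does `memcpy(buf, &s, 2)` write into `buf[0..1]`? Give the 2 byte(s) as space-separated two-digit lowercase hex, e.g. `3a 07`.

5a be

state (2b) val=1 bits=0x1 at bit 14: 0x4000
id (1b) val=0 bits=0x0 at bit 13: 0x4000
mode (2b) val=-1 bits=0x3 at bit 11: 0x5800
len (5b) val=10 bits=0xa at bit 6: 0x5a80
lvl (6b) val=62 bits=0x3e at bit 0: 0x5abe
word = 0x5abe → big-endian bytes:
  [0]=0x5a  [1]=0xbe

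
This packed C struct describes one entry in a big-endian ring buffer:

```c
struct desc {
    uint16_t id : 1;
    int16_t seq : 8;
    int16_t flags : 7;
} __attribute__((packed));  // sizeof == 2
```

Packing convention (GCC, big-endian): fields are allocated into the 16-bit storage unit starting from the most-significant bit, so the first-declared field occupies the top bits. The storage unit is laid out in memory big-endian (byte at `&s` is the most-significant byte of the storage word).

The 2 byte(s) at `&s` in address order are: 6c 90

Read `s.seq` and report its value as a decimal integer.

[0]=0x6c [1]=0x90 (big-endian) → word 0x6c90
id:1 @ bit 15 → (0x6c90>>15)&0x1 = 0x0
seq:8 @ bit 7 → (0x6c90>>7)&0xff = 0xd9  ←
flags:7 @ bit 0 → (0x6c90>>0)&0x7f = 0x10
seq signed 8b, MSB=1: 217 - 256 = -39

-39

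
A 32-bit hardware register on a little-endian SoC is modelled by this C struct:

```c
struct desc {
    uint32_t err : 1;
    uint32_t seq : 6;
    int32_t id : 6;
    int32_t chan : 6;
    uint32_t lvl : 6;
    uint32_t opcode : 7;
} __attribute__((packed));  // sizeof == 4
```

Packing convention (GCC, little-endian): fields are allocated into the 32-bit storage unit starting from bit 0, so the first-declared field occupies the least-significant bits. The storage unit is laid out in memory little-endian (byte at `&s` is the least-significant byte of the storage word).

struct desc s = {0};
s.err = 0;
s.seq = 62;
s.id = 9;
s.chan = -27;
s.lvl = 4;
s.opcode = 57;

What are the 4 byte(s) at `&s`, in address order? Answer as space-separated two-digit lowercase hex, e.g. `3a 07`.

fc a4 24 72

err:1 = 0 → 0x0 << 0 → word 0x00000000
seq:6 = 62 → 0x3e << 1 → word 0x0000007c
id:6 = 9 → 0x9 << 7 → word 0x000004fc
chan:6 = -27 → 0x25 << 13 → word 0x0004a4fc
lvl:6 = 4 → 0x4 << 19 → word 0x0024a4fc
opcode:7 = 57 → 0x39 << 25 → word 0x7224a4fc
word = 0x7224a4fc → little-endian bytes:
  [0]=0xfc  [1]=0xa4  [2]=0x24  [3]=0x72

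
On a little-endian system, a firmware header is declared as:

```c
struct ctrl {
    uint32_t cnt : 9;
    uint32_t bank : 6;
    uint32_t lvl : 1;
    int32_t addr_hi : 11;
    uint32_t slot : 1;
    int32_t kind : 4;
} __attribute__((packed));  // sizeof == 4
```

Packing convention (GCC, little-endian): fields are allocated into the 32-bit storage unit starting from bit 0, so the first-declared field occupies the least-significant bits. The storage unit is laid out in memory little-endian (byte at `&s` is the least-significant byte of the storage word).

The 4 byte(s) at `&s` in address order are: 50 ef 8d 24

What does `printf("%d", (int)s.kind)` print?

2

[0]=0x50 [1]=0xef [2]=0x8d [3]=0x24 (little-endian) → word 0x248def50
cnt:9 @ bit 0 → (0x248def50>>0)&0x1ff = 0x150
bank:6 @ bit 9 → (0x248def50>>9)&0x3f = 0x37
lvl:1 @ bit 15 → (0x248def50>>15)&0x1 = 0x1
addr_hi:11 @ bit 16 → (0x248def50>>16)&0x7ff = 0x48d
slot:1 @ bit 27 → (0x248def50>>27)&0x1 = 0x0
kind:4 @ bit 28 → (0x248def50>>28)&0xf = 0x2  ←
kind signed 4b, MSB=0: value = 2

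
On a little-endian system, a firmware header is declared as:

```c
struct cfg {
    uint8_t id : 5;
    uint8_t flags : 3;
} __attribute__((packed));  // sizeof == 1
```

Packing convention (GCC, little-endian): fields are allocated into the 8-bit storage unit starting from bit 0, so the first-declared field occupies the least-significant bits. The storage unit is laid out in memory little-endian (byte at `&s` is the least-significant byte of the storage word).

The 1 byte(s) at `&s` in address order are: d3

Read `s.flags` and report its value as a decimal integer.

[0]=0xd3 (little-endian) → word 0xd3
id:5 @ bit 0 → (0xd3>>0)&0x1f = 0x13
flags:3 @ bit 5 → (0xd3>>5)&0x7 = 0x6  ←

6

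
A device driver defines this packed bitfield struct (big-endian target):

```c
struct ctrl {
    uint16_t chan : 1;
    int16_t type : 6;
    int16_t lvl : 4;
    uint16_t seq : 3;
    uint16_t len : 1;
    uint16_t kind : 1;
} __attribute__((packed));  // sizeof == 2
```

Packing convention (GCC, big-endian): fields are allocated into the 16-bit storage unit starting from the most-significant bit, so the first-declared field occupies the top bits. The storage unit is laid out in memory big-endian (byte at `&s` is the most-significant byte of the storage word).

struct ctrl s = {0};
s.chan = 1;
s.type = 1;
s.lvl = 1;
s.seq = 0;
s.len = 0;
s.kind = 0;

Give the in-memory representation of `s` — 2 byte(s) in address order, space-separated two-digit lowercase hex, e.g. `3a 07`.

82 20

[15+:1] chan=1 & 0x1 = 0x1; word=0x8000
[9+:6] type=1 & 0x3f = 0x1; word=0x8200
[5+:4] lvl=1 & 0xf = 0x1; word=0x8220
[2+:3] seq=0 & 0x7 = 0x0; word=0x8220
[1+:1] len=0 & 0x1 = 0x0; word=0x8220
[0+:1] kind=0 & 0x1 = 0x0; word=0x8220
word = 0x8220 → big-endian bytes:
  [0]=0x82  [1]=0x20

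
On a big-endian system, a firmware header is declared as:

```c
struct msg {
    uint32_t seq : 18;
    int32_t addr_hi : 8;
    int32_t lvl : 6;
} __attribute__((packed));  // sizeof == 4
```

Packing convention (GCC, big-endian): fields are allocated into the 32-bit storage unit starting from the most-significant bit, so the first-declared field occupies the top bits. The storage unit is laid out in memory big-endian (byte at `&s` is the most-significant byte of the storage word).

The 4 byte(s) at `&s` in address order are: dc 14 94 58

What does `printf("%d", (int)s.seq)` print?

[0]=0xdc [1]=0x14 [2]=0x94 [3]=0x58 (big-endian) → word 0xdc149458
seq:18 @ bit 14 → (0xdc149458>>14)&0x3ffff = 0x37052  ←
addr_hi:8 @ bit 6 → (0xdc149458>>6)&0xff = 0x51
lvl:6 @ bit 0 → (0xdc149458>>0)&0x3f = 0x18

225362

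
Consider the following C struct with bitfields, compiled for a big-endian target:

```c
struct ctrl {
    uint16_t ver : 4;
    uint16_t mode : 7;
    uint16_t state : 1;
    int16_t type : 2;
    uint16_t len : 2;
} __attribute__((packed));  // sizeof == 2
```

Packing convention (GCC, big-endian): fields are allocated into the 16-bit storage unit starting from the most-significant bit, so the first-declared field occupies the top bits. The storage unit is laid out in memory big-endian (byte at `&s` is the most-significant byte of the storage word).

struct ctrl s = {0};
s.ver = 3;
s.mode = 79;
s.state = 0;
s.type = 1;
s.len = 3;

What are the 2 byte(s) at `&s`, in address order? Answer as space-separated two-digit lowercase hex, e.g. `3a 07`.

ver (4b) val=3 bits=0x3 at bit 12: 0x3000
mode (7b) val=79 bits=0x4f at bit 5: 0x39e0
state (1b) val=0 bits=0x0 at bit 4: 0x39e0
type (2b) val=1 bits=0x1 at bit 2: 0x39e4
len (2b) val=3 bits=0x3 at bit 0: 0x39e7
word = 0x39e7 → big-endian bytes:
  [0]=0x39  [1]=0xe7

39 e7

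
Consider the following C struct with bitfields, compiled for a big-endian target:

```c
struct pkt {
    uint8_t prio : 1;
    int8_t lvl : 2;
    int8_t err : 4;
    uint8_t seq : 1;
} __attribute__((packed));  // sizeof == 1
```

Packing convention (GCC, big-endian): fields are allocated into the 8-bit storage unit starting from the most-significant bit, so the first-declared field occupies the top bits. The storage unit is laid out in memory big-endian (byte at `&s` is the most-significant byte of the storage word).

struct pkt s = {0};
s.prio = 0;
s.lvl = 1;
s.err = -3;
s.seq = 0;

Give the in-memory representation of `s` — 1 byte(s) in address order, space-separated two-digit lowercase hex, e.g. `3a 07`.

3a

prio (1b) val=0 bits=0x0 at bit 7: 0x00
lvl (2b) val=1 bits=0x1 at bit 5: 0x20
err (4b) val=-3 bits=0xd at bit 1: 0x3a
seq (1b) val=0 bits=0x0 at bit 0: 0x3a
word = 0x3a → big-endian bytes:
  [0]=0x3a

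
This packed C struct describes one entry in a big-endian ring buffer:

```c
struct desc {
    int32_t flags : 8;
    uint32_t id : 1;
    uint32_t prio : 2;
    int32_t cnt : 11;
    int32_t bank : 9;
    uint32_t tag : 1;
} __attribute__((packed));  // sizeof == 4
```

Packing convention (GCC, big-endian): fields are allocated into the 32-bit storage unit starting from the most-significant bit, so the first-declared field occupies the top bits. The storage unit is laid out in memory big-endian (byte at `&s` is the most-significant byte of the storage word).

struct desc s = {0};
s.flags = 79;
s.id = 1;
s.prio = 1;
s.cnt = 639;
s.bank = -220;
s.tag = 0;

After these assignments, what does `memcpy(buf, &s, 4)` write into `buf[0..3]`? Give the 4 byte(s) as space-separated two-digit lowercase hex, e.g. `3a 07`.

flags (8b) val=79 bits=0x4f at bit 24: 0x4f000000
id (1b) val=1 bits=0x1 at bit 23: 0x4f800000
prio (2b) val=1 bits=0x1 at bit 21: 0x4fa00000
cnt (11b) val=639 bits=0x27f at bit 10: 0x4fa9fc00
bank (9b) val=-220 bits=0x124 at bit 1: 0x4fa9fe48
tag (1b) val=0 bits=0x0 at bit 0: 0x4fa9fe48
word = 0x4fa9fe48 → big-endian bytes:
  [0]=0x4f  [1]=0xa9  [2]=0xfe  [3]=0x48

4f a9 fe 48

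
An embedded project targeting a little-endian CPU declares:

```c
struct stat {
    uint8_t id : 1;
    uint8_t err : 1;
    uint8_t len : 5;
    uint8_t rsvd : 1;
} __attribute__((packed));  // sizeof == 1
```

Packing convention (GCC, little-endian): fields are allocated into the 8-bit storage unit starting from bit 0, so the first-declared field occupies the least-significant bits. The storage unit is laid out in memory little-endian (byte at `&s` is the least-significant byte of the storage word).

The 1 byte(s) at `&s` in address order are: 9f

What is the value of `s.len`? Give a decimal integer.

7

[0]=0x9f (little-endian) → word 0x9f
id [0+:1] = (word>>0) & 0x1 = 1
err [1+:1] = (word>>1) & 0x1 = 1
len [2+:5] = (word>>2) & 0x1f = 7  ←
rsvd [7+:1] = (word>>7) & 0x1 = 1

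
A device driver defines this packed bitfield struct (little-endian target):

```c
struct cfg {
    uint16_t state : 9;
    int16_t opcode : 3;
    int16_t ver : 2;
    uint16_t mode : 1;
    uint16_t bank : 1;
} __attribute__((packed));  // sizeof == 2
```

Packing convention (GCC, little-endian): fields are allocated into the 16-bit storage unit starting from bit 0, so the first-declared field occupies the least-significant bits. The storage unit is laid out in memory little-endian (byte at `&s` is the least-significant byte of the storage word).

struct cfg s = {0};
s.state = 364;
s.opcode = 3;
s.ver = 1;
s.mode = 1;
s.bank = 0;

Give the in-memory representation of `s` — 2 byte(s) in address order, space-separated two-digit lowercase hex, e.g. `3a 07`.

[0+:9] state=364 & 0x1ff = 0x16c; word=0x016c
[9+:3] opcode=3 & 0x7 = 0x3; word=0x076c
[12+:2] ver=1 & 0x3 = 0x1; word=0x176c
[14+:1] mode=1 & 0x1 = 0x1; word=0x576c
[15+:1] bank=0 & 0x1 = 0x0; word=0x576c
word = 0x576c → little-endian bytes:
  [0]=0x6c  [1]=0x57

6c 57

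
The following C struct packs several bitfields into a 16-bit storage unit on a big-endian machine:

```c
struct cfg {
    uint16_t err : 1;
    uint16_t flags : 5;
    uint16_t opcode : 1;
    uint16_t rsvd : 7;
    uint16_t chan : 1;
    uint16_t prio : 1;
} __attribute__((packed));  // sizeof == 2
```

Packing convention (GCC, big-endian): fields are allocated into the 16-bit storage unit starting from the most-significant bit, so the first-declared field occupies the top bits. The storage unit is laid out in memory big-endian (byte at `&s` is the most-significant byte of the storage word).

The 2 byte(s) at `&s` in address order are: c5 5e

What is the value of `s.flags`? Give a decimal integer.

17

[0]=0xc5 [1]=0x5e (big-endian) → word 0xc55e
err [15+:1] = (word>>15) & 0x1 = 1
flags [10+:5] = (word>>10) & 0x1f = 17  ←
opcode [9+:1] = (word>>9) & 0x1 = 0
rsvd [2+:7] = (word>>2) & 0x7f = 87
chan [1+:1] = (word>>1) & 0x1 = 1
prio [0+:1] = (word>>0) & 0x1 = 0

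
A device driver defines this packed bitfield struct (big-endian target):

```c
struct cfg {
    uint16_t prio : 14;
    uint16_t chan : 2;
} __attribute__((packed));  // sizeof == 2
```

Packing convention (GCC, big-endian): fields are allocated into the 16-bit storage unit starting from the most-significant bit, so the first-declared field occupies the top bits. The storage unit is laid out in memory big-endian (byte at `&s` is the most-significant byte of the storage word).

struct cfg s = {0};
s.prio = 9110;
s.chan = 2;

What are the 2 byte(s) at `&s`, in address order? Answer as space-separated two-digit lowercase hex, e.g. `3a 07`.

8e 5a

[2+:14] prio=9110 & 0x3fff = 0x2396; word=0x8e58
[0+:2] chan=2 & 0x3 = 0x2; word=0x8e5a
word = 0x8e5a → big-endian bytes:
  [0]=0x8e  [1]=0x5a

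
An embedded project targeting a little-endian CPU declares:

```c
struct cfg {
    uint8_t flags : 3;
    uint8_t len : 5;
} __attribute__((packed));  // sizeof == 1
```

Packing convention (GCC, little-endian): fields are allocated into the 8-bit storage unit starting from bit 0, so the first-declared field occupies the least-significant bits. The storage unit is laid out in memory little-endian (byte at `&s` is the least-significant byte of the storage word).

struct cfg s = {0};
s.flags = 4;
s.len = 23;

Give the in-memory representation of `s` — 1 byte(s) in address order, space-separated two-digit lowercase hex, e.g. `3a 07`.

bc

flags (3b) val=4 bits=0x4 at bit 0: 0x04
len (5b) val=23 bits=0x17 at bit 3: 0xbc
word = 0xbc → little-endian bytes:
  [0]=0xbc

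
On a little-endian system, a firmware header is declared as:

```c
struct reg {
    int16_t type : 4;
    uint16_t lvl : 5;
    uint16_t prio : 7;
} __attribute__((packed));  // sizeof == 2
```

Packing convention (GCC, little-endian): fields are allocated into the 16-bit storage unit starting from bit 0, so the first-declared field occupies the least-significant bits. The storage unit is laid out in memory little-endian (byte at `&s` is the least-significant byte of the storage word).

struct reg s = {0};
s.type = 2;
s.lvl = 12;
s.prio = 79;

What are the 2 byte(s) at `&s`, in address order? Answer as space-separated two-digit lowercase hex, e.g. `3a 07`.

type (4b) val=2 bits=0x2 at bit 0: 0x0002
lvl (5b) val=12 bits=0xc at bit 4: 0x00c2
prio (7b) val=79 bits=0x4f at bit 9: 0x9ec2
word = 0x9ec2 → little-endian bytes:
  [0]=0xc2  [1]=0x9e

c2 9e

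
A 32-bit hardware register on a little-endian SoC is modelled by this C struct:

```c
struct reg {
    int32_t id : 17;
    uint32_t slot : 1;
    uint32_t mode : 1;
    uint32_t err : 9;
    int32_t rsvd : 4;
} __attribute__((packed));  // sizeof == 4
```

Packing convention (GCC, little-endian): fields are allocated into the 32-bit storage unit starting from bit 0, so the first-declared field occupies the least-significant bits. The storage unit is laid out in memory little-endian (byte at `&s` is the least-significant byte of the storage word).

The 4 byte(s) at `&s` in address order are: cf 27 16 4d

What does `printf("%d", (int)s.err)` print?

418

[0]=0xcf [1]=0x27 [2]=0x16 [3]=0x4d (little-endian) → word 0x4d1627cf
id [0+:17] = (word>>0) & 0x1ffff = 10191
slot [17+:1] = (word>>17) & 0x1 = 1
mode [18+:1] = (word>>18) & 0x1 = 1
err [19+:9] = (word>>19) & 0x1ff = 418  ←
rsvd [28+:4] = (word>>28) & 0xf = 4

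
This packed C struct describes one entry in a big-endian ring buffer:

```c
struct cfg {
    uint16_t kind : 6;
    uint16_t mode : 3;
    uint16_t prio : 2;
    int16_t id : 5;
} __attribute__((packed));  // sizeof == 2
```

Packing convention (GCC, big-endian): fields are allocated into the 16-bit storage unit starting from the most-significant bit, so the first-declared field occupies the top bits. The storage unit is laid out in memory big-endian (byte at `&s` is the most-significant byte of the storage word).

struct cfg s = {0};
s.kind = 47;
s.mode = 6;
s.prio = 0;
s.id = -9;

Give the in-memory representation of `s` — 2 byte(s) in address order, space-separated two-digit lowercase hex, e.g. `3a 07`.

kind (6b) val=47 bits=0x2f at bit 10: 0xbc00
mode (3b) val=6 bits=0x6 at bit 7: 0xbf00
prio (2b) val=0 bits=0x0 at bit 5: 0xbf00
id (5b) val=-9 bits=0x17 at bit 0: 0xbf17
word = 0xbf17 → big-endian bytes:
  [0]=0xbf  [1]=0x17

bf 17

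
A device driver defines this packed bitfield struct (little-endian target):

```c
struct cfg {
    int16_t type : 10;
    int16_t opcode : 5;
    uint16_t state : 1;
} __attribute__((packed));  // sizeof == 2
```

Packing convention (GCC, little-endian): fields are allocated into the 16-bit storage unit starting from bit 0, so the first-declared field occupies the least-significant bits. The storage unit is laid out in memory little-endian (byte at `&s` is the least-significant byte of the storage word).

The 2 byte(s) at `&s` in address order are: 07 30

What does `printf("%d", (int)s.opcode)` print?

12

[0]=0x07 [1]=0x30 (little-endian) → word 0x3007
type [0+:10] = (word>>0) & 0x3ff = 7
opcode [10+:5] = (word>>10) & 0x1f = 12  ←
state [15+:1] = (word>>15) & 0x1 = 0
opcode signed 5b, MSB=0: value = 12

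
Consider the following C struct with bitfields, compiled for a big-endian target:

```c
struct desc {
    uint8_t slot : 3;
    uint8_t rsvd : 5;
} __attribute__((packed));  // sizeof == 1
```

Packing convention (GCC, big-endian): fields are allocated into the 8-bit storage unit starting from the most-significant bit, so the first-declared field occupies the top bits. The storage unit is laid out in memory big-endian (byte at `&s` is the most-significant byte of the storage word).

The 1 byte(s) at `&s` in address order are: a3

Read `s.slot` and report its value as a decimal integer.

[0]=0xa3 (big-endian) → word 0xa3
slot:3 @ bit 5 → (0xa3>>5)&0x7 = 0x5  ←
rsvd:5 @ bit 0 → (0xa3>>0)&0x1f = 0x3

5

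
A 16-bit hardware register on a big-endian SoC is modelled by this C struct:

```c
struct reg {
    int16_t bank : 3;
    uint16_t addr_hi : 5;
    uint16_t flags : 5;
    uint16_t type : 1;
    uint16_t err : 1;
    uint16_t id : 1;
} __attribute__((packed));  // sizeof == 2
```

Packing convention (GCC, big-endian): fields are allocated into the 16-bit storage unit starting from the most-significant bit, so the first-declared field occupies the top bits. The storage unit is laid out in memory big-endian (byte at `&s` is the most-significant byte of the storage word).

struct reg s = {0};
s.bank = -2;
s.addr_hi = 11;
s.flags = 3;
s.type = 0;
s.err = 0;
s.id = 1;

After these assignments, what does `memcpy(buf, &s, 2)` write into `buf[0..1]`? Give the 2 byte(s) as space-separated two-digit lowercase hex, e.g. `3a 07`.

cb 19

bank:3 = -2 → 0x6 << 13 → word 0xc000
addr_hi:5 = 11 → 0xb << 8 → word 0xcb00
flags:5 = 3 → 0x3 << 3 → word 0xcb18
type:1 = 0 → 0x0 << 2 → word 0xcb18
err:1 = 0 → 0x0 << 1 → word 0xcb18
id:1 = 1 → 0x1 << 0 → word 0xcb19
word = 0xcb19 → big-endian bytes:
  [0]=0xcb  [1]=0x19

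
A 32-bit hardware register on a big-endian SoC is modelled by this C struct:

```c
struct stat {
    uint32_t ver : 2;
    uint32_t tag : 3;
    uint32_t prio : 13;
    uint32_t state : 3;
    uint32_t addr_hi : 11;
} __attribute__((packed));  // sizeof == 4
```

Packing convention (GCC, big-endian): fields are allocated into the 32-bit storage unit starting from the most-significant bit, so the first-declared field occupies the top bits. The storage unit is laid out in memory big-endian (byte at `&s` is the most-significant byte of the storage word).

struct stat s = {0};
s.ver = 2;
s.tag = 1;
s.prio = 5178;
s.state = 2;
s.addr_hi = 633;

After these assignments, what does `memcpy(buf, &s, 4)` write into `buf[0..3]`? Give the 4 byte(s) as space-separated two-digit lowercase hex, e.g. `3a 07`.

8d 0e 92 79

[30+:2] ver=2 & 0x3 = 0x2; word=0x80000000
[27+:3] tag=1 & 0x7 = 0x1; word=0x88000000
[14+:13] prio=5178 & 0x1fff = 0x143a; word=0x8d0e8000
[11+:3] state=2 & 0x7 = 0x2; word=0x8d0e9000
[0+:11] addr_hi=633 & 0x7ff = 0x279; word=0x8d0e9279
word = 0x8d0e9279 → big-endian bytes:
  [0]=0x8d  [1]=0x0e  [2]=0x92  [3]=0x79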